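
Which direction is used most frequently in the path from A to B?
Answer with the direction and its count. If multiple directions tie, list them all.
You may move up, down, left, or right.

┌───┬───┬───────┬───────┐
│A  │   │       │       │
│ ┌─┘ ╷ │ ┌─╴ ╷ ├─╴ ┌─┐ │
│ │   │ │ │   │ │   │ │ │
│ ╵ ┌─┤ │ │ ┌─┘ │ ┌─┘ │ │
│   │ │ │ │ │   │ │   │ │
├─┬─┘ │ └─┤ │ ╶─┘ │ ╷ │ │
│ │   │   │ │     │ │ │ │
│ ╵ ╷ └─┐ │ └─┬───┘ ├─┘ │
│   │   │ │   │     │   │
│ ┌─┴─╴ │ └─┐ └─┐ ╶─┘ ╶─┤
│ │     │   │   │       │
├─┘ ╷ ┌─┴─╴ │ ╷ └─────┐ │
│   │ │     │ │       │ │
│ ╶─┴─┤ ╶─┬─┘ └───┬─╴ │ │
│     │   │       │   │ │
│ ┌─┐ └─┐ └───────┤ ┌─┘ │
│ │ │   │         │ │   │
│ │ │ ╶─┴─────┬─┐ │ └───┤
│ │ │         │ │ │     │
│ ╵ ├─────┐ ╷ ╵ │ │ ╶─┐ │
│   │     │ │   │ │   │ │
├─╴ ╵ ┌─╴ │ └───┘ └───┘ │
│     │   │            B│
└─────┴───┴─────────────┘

Directions: down, down, right, up, right, up, right, down, down, down, right, down, down, right, down, left, left, down, right, down, right, right, right, right, down, down, down, right, right, right
Counts: {'down': 13, 'right': 13, 'up': 2, 'left': 2}
Most common: down and right (tied at 13 times each)

Solution:

┌───┬───┬───────┬───────┐
│A  │↱ ↓│       │       │
│ ┌─┘ ╷ │ ┌─╴ ╷ ├─╴ ┌─┐ │
│↓│↱ ↑│↓│ │   │ │   │ │ │
│ ╵ ┌─┤ │ │ ┌─┘ │ ┌─┘ │ │
│↳ ↑│ │↓│ │ │   │ │   │ │
├─┬─┘ │ └─┤ │ ╶─┘ │ ╷ │ │
│ │   │↳ ↓│ │     │ │ │ │
│ ╵ ╷ └─┐ │ └─┬───┘ ├─┘ │
│   │   │↓│   │     │   │
│ ┌─┴─╴ │ └─┐ └─┐ ╶─┘ ╶─┤
│ │     │↳ ↓│   │       │
├─┘ ╷ ┌─┴─╴ │ ╷ └─────┐ │
│   │ │↓ ← ↲│ │       │ │
│ ╶─┴─┤ ╶─┬─┘ └───┬─╴ │ │
│     │↳ ↓│       │   │ │
│ ┌─┐ └─┐ └───────┤ ┌─┘ │
│ │ │   │↳ → → → ↓│ │   │
│ │ │ ╶─┴─────┬─┐ │ └───┤
│ │ │         │ │↓│     │
│ ╵ ├─────┐ ╷ ╵ │ │ ╶─┐ │
│   │     │ │   │↓│   │ │
├─╴ ╵ ┌─╴ │ └───┘ └───┘ │
│     │   │      ↳ → → B│
└─────┴───┴─────────────┘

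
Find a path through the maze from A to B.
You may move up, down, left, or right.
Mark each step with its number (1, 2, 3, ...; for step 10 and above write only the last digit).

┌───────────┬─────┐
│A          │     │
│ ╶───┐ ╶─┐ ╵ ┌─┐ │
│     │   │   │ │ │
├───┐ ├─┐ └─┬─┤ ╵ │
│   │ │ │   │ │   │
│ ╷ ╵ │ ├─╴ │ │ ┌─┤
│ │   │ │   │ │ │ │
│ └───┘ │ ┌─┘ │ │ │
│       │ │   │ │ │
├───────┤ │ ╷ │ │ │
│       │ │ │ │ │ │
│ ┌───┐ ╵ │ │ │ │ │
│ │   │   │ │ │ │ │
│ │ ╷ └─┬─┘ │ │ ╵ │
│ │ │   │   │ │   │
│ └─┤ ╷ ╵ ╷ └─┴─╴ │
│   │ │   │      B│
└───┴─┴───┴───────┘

Finding the shortest path through the maze:
Path length: 20 steps
Directions: right → right → right → right → right → down → right → up → right → right → down → down → left → down → down → down → down → down → right → down

Solution:

┌───────────┬─────┐
│A 1 2 3 4 5│8 9 0│
│ ╶───┐ ╶─┐ ╵ ┌─┐ │
│     │   │6 7│ │1│
├───┐ ├─┐ └─┬─┤ ╵ │
│   │ │ │   │ │3 2│
│ ╷ ╵ │ ├─╴ │ │ ┌─┤
│ │   │ │   │ │4│ │
│ └───┘ │ ┌─┘ │ │ │
│       │ │   │5│ │
├───────┤ │ ╷ │ │ │
│       │ │ │ │6│ │
│ ┌───┐ ╵ │ │ │ │ │
│ │   │   │ │ │7│ │
│ │ ╷ └─┬─┘ │ │ ╵ │
│ │ │   │   │ │8 9│
│ └─┤ ╷ ╵ ╷ └─┴─╴ │
│   │ │   │      B│
└───┴─┴───┴───────┘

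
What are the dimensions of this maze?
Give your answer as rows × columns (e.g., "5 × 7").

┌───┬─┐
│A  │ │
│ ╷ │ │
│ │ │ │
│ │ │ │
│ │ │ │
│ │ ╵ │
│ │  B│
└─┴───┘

Counting the maze dimensions:
Rows (vertical): 4
Columns (horizontal): 3
Dimensions: 4 × 3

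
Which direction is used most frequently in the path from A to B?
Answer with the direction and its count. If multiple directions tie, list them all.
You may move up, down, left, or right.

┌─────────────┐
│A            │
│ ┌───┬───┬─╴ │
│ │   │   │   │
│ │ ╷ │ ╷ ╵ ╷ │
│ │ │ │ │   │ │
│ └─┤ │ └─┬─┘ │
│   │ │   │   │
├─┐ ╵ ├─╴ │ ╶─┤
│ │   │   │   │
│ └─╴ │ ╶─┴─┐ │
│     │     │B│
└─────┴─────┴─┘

Directions: right, right, right, right, right, right, down, down, down, left, down, right, down
Counts: {'right': 7, 'down': 5, 'left': 1}
Most common: right (7 times)

Solution:

┌─────────────┐
│A → → → → → ↓│
│ ┌───┬───┬─╴ │
│ │   │   │  ↓│
│ │ ╷ │ ╷ ╵ ╷ │
│ │ │ │ │   │↓│
│ └─┤ │ └─┬─┘ │
│   │ │   │↓ ↲│
├─┐ ╵ ├─╴ │ ╶─┤
│ │   │   │↳ ↓│
│ └─╴ │ ╶─┴─┐ │
│     │     │B│
└─────┴─────┴─┘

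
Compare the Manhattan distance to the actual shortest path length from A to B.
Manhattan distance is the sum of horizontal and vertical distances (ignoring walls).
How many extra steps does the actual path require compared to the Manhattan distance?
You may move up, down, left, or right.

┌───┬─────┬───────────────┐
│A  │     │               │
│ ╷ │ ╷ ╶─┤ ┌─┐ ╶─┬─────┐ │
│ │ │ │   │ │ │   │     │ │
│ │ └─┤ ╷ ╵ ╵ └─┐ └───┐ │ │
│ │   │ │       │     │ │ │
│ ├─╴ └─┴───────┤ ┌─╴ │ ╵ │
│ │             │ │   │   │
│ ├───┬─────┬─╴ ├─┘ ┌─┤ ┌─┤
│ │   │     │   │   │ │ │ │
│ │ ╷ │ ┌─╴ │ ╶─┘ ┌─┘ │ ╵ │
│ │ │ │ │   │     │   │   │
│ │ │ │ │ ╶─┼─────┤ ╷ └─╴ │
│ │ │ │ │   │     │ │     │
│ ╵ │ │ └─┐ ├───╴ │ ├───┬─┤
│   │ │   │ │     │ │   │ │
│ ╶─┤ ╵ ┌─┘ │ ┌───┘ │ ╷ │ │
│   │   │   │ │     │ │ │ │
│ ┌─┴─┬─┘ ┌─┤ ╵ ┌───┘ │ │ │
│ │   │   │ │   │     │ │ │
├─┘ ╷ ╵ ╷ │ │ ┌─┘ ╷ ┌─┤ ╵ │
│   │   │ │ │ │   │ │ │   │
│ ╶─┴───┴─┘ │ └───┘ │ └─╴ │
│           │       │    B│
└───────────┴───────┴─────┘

Manhattan distance: |11 - 0| + |12 - 0| = 23
Actual path length: 65
Extra steps: 65 - 23 = 42

Solution:

┌───┬─────┬───────────────┐
│A ↓│     │    ↱ → → → → ↓│
│ ╷ │ ╷ ╶─┤ ┌─┐ ╶─┬─────┐ │
│ │↓│ │   │ │ │↑ ↰│     │↓│
│ │ └─┤ ╷ ╵ ╵ └─┐ └───┐ │ │
│ │↳ ↓│ │       │↑ ← ↰│ │↓│
│ ├─╴ └─┴───────┤ ┌─╴ │ ╵ │
│ │  ↳ → → → → ↓│ │↱ ↑│↓ ↲│
│ ├───┬─────┬─╴ ├─┘ ┌─┤ ┌─┤
│ │   │     │↓ ↲│↱ ↑│ │↓│ │
│ │ ╷ │ ┌─╴ │ ╶─┘ ┌─┘ │ ╵ │
│ │ │ │ │   │↳ → ↑│↓ ↰│↳ ↓│
│ │ │ │ │ ╶─┼─────┤ ╷ └─╴ │
│ │ │ │ │   │     │↓│↑ ← ↲│
│ ╵ │ │ └─┐ ├───╴ │ ├───┬─┤
│   │ │   │ │     │↓│↱ ↓│ │
│ ╶─┤ ╵ ┌─┘ │ ┌───┘ │ ╷ │ │
│   │   │   │ │↓ ← ↲│↑│↓│ │
│ ┌─┴─┬─┘ ┌─┤ ╵ ┌───┘ │ │ │
│ │   │   │ │↓ ↲│  ↱ ↑│↓│ │
├─┘ ╷ ╵ ╷ │ │ ┌─┘ ╷ ┌─┤ ╵ │
│   │   │ │ │↓│   │↑│ │↳ ↓│
│ ╶─┴───┴─┘ │ └───┘ │ └─╴ │
│           │↳ → → ↑│    B│
└───────────┴───────┴─────┘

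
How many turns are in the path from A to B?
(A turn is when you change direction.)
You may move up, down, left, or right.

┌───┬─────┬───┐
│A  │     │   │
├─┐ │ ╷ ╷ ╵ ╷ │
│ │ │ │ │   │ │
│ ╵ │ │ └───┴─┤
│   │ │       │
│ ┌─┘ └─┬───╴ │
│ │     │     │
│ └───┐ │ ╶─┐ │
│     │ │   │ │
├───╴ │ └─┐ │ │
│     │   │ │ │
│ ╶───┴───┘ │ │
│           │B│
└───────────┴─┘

Directions: right, down, down, left, down, down, right, right, down, left, left, down, right, right, right, right, right, up, up, left, up, right, right, down, down, down
Number of turns: 13

Solution:

┌───┬─────┬───┐
│A ↓│     │   │
├─┐ │ ╷ ╷ ╵ ╷ │
│ │↓│ │ │   │ │
│ ╵ │ │ └───┴─┤
│↓ ↲│ │       │
│ ┌─┘ └─┬───╴ │
│↓│     │↱ → ↓│
│ └───┐ │ ╶─┐ │
│↳ → ↓│ │↑ ↰│↓│
├───╴ │ └─┐ │ │
│↓ ← ↲│   │↑│↓│
│ ╶───┴───┘ │ │
│↳ → → → → ↑│B│
└───────────┴─┘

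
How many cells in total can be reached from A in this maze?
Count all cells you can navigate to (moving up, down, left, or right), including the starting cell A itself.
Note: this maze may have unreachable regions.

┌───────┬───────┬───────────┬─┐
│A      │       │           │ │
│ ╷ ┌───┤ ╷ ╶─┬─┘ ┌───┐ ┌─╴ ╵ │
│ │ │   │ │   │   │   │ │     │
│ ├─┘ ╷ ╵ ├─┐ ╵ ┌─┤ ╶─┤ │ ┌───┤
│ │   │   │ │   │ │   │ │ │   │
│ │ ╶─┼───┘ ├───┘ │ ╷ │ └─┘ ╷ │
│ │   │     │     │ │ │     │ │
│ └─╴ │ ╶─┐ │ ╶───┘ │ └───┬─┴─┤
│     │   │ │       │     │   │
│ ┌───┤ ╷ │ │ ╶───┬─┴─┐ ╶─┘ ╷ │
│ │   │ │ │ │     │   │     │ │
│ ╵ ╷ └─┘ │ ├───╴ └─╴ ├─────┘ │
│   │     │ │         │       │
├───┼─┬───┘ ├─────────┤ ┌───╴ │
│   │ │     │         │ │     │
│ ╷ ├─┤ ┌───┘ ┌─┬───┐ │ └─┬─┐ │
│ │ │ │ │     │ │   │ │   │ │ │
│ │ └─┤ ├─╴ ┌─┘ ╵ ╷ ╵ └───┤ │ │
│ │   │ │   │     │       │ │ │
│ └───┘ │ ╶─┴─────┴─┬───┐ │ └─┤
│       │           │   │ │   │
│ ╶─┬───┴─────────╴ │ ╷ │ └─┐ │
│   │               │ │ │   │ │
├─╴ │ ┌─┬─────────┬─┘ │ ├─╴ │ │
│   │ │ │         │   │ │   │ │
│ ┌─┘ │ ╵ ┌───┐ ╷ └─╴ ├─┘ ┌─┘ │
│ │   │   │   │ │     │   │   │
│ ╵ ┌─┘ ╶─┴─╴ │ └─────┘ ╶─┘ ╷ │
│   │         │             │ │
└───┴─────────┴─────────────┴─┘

Using BFS/flood-fill to find all reachable cells from A:
Maze size: 15 × 15 = 225 total cells
47 cell(s) are walled off and cannot be reached from A.
Reachable cells: 178

Reachable region (· marks reachable cells):

┌───────┬───────┬───────────┬─┐
│A · · ·│· · · ·│· · · · · ·│·│
│ ╷ ┌───┤ ╷ ╶─┬─┘ ┌───┐ ┌─╴ ╵ │
│·│·│· ·│·│· ·│· ·│   │·│· · ·│
│ ├─┘ ╷ ╵ ├─┐ ╵ ┌─┤ ╶─┤ │ ┌───┤
│·│· ·│· ·│·│· ·│ │   │·│·│· ·│
│ │ ╶─┼───┘ ├───┘ │ ╷ │ └─┘ ╷ │
│·│· ·│· · ·│     │ │ │· · ·│·│
│ └─╴ │ ╶─┐ │ ╶───┘ │ └───┬─┴─┤
│· · ·│· ·│·│       │     │   │
│ ┌───┤ ╷ │ │ ╶───┬─┴─┐ ╶─┘ ╷ │
│·│· ·│·│·│·│     │   │     │ │
│ ╵ ╷ └─┘ │ ├───╴ └─╴ ├─────┘ │
│· ·│· · ·│·│         │       │
├───┼─┬───┘ ├─────────┤ ┌───╴ │
│· ·│ │· · ·│· · · · ·│ │     │
│ ╷ ├─┤ ┌───┘ ┌─┬───┐ │ └─┬─┐ │
│·│·│ │·│· · ·│·│· ·│·│   │·│ │
│ │ └─┤ ├─╴ ┌─┘ ╵ ╷ ╵ └───┤ │ │
│·│· ·│·│· ·│· · ·│· · · ·│·│ │
│ └───┘ │ ╶─┴─────┴─┬───┐ │ └─┤
│· · · ·│· · · · · ·│· ·│·│· ·│
│ ╶─┬───┴─────────╴ │ ╷ │ └─┐ │
│· ·│· · · · · · · ·│·│·│· ·│·│
├─╴ │ ┌─┬─────────┬─┘ │ ├─╴ │ │
│· ·│·│·│· · · · ·│· ·│·│· ·│·│
│ ┌─┘ │ ╵ ┌───┐ ╷ └─╴ ├─┘ ┌─┘ │
│·│· ·│· ·│· ·│·│· · ·│· ·│· ·│
│ ╵ ┌─┘ ╶─┴─╴ │ └─────┘ ╶─┘ ╷ │
│· ·│· · · · ·│· · · · · · ·│·│
└───┴─────────┴─────────────┴─┘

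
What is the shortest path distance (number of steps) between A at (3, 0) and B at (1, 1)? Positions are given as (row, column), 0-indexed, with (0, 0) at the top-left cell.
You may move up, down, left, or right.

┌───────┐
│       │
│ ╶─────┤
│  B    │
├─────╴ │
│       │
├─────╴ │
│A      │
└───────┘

Finding path from (3, 0) to (1, 1):
Path: (3,0) → (3,1) → (3,2) → (3,3) → (2,3) → (1,3) → (1,2) → (1,1)
Distance: 7 steps

Solution:

┌───────┐
│       │
│ ╶─────┤
│  B ← ↰│
├─────╴ │
│      ↑│
├─────╴ │
│A → → ↑│
└───────┘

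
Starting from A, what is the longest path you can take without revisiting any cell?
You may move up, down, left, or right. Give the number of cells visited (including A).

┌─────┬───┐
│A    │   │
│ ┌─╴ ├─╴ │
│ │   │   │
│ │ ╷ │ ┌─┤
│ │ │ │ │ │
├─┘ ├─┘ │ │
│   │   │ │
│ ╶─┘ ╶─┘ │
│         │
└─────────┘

Finding longest simple path using DFS:
Start: (0, 0)
Longest path visits 18 cells
Path: A → right → right → down → left → down → down → left → down → right → right → up → right → up → up → right → up → left

Solution:

┌─────┬───┐
│A → ↓│B ↰│
│ ┌─╴ ├─╴ │
│ │↓ ↲│↱ ↑│
│ │ ╷ │ ┌─┤
│ │↓│ │↑│ │
├─┘ ├─┘ │ │
│↓ ↲│↱ ↑│ │
│ ╶─┘ ╶─┘ │
│↳ → ↑    │
└─────────┘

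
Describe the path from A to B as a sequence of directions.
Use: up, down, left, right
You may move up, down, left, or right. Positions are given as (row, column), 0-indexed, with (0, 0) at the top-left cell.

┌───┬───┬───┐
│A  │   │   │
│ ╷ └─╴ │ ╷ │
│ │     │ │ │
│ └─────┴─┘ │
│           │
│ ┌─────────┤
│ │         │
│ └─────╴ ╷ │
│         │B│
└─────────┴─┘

Finding the path and converting it to directions:
Path through cells: (0,0) → (1,0) → (2,0) → (3,0) → (4,0) → (4,1) → (4,2) → (4,3) → (4,4) → (3,4) → (3,5) → (4,5)
Directions: down, down, down, down, right, right, right, right, up, right, down

Solution:

┌───┬───┬───┐
│A  │   │   │
│ ╷ └─╴ │ ╷ │
│↓│     │ │ │
│ └─────┴─┘ │
│↓          │
│ ┌─────────┤
│↓│      ↱ ↓│
│ └─────╴ ╷ │
│↳ → → → ↑│B│
└─────────┴─┘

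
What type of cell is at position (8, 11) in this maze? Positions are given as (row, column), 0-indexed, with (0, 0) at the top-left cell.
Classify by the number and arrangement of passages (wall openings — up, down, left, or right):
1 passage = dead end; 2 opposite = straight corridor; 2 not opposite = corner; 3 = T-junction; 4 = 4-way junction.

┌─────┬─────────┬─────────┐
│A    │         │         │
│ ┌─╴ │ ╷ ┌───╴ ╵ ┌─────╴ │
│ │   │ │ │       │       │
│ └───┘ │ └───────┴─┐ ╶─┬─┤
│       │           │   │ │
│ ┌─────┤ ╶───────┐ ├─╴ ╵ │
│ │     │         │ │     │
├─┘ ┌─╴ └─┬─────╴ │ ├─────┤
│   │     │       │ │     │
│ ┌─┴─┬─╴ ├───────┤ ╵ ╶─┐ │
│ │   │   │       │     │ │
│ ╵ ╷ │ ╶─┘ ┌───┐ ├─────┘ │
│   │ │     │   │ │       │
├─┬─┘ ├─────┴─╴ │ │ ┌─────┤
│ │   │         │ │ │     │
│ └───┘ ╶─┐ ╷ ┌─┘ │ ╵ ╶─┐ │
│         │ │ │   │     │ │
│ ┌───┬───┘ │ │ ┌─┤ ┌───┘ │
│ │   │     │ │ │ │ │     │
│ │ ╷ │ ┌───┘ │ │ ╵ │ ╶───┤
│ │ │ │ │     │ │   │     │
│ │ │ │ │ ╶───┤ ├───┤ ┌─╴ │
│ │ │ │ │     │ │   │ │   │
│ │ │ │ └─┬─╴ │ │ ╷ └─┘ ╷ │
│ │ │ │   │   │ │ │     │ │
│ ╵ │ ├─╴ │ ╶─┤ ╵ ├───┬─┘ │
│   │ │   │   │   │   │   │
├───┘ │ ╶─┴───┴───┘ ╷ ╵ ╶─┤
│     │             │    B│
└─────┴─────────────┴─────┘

Checking cell at (8, 11):
Number of passages: 1
Cell type: dead end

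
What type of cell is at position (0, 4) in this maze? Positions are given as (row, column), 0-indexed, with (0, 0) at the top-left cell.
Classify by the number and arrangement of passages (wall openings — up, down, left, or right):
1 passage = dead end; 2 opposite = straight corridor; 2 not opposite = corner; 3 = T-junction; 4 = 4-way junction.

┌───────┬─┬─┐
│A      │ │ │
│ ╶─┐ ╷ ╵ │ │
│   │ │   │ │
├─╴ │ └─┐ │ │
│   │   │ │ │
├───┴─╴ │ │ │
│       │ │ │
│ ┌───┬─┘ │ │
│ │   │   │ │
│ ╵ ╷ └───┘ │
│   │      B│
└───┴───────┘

Checking cell at (0, 4):
Number of passages: 1
Cell type: dead end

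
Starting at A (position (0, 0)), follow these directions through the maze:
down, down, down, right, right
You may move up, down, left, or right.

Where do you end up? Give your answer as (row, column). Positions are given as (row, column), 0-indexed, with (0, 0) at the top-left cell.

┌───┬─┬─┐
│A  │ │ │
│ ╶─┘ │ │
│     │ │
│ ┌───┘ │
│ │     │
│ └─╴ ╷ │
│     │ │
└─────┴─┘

Following directions step by step:
Start: (0, 0)
  down: (0, 0) → (1, 0)
  down: (1, 0) → (2, 0)
  down: (2, 0) → (3, 0)
  right: (3, 0) → (3, 1)
  right: (3, 1) → (3, 2)
Final position: (3, 2)

Path taken:

┌───┬─┬─┐
│A  │ │ │
│ ╶─┘ │ │
│↓    │ │
│ ┌───┘ │
│↓│     │
│ └─╴ ╷ │
│↳ → B│ │
└─────┴─┘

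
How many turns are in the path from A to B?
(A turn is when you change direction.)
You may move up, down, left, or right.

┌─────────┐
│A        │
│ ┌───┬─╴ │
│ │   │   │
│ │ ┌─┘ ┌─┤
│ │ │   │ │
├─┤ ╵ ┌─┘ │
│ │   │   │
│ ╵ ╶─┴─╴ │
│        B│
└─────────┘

Directions: right, right, right, right, down, left, down, left, down, left, down, right, right, right
Number of turns: 8

Solution:

┌─────────┐
│A → → → ↓│
│ ┌───┬─╴ │
│ │   │↓ ↲│
│ │ ┌─┘ ┌─┤
│ │ │↓ ↲│ │
├─┤ ╵ ┌─┘ │
│ │↓ ↲│   │
│ ╵ ╶─┴─╴ │
│  ↳ → → B│
└─────────┘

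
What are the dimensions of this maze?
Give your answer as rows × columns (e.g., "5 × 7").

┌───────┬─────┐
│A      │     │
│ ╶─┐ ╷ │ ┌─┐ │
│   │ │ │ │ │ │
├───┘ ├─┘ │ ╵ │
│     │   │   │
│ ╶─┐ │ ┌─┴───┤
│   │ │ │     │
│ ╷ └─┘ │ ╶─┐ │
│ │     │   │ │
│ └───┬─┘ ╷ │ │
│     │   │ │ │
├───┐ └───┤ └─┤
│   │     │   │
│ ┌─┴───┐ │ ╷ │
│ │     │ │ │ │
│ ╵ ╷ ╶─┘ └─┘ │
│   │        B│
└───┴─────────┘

Counting the maze dimensions:
Rows (vertical): 9
Columns (horizontal): 7
Dimensions: 9 × 7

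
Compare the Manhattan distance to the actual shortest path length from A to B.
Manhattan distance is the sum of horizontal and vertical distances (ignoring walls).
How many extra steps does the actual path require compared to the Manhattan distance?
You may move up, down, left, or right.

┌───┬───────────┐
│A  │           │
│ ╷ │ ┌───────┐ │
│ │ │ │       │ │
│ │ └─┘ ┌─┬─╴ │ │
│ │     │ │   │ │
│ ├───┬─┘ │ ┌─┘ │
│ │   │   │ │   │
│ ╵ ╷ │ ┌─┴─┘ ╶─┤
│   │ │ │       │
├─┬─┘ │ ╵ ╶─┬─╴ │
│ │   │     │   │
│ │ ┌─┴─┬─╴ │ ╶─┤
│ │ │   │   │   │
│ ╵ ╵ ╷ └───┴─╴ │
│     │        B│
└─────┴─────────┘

Manhattan distance: |7 - 0| + |7 - 0| = 14
Actual path length: 20
Extra steps: 20 - 14 = 6

Solution:

┌───┬───────────┐
│A  │           │
│ ╷ │ ┌───────┐ │
│↓│ │ │       │ │
│ │ └─┘ ┌─┬─╴ │ │
│↓│     │ │   │ │
│ ├───┬─┘ │ ┌─┘ │
│↓│↱ ↓│   │ │   │
│ ╵ ╷ │ ┌─┴─┘ ╶─┤
│↳ ↑│↓│ │       │
├─┬─┘ │ ╵ ╶─┬─╴ │
│ │↓ ↲│     │   │
│ │ ┌─┴─┬─╴ │ ╶─┤
│ │↓│↱ ↓│   │   │
│ ╵ ╵ ╷ └───┴─╴ │
│  ↳ ↑│↳ → → → B│
└─────┴─────────┘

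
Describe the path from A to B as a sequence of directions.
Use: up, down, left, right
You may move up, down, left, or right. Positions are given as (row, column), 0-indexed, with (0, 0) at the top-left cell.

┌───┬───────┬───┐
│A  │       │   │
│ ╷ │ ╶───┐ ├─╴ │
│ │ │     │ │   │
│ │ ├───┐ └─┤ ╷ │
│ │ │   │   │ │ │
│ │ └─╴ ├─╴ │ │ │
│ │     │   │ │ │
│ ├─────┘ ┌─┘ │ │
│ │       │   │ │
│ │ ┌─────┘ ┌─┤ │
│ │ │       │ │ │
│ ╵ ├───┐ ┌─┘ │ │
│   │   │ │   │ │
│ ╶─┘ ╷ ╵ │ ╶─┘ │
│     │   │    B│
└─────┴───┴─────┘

Finding the path and converting it to directions:
Path through cells: (0,0) → (1,0) → (2,0) → (3,0) → (4,0) → (5,0) → (6,0) → (7,0) → (7,1) → (7,2) → (6,2) → (6,3) → (7,3) → (7,4) → (6,4) → (5,4) → (5,5) → (4,5) → (4,6) → (3,6) → (2,6) → (1,6) → (1,7) → (2,7) → (3,7) → (4,7) → (5,7) → (6,7) → (7,7)
Directions: down, down, down, down, down, down, down, right, right, up, right, down, right, up, up, right, up, right, up, up, up, right, down, down, down, down, down, down

Solution:

┌───┬───────┬───┐
│A  │       │   │
│ ╷ │ ╶───┐ ├─╴ │
│↓│ │     │ │↱ ↓│
│ │ ├───┐ └─┤ ╷ │
│↓│ │   │   │↑│↓│
│ │ └─╴ ├─╴ │ │ │
│↓│     │   │↑│↓│
│ ├─────┘ ┌─┘ │ │
│↓│       │↱ ↑│↓│
│ │ ┌─────┘ ┌─┤ │
│↓│ │    ↱ ↑│ │↓│
│ ╵ ├───┐ ┌─┘ │ │
│↓  │↱ ↓│↑│   │↓│
│ ╶─┘ ╷ ╵ │ ╶─┘ │
│↳ → ↑│↳ ↑│    B│
└─────┴───┴─────┘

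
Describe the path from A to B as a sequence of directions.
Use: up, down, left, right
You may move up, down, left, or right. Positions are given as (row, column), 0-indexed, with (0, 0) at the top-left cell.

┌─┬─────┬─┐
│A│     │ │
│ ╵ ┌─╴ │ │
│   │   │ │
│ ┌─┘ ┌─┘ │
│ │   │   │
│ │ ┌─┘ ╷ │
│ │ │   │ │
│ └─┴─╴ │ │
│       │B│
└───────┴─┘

Finding the path and converting it to directions:
Path through cells: (0,0) → (1,0) → (2,0) → (3,0) → (4,0) → (4,1) → (4,2) → (4,3) → (3,3) → (2,3) → (2,4) → (3,4) → (4,4)
Directions: down, down, down, down, right, right, right, up, up, right, down, down

Solution:

┌─┬─────┬─┐
│A│     │ │
│ ╵ ┌─╴ │ │
│↓  │   │ │
│ ┌─┘ ┌─┘ │
│↓│   │↱ ↓│
│ │ ┌─┘ ╷ │
│↓│ │  ↑│↓│
│ └─┴─╴ │ │
│↳ → → ↑│B│
└───────┴─┘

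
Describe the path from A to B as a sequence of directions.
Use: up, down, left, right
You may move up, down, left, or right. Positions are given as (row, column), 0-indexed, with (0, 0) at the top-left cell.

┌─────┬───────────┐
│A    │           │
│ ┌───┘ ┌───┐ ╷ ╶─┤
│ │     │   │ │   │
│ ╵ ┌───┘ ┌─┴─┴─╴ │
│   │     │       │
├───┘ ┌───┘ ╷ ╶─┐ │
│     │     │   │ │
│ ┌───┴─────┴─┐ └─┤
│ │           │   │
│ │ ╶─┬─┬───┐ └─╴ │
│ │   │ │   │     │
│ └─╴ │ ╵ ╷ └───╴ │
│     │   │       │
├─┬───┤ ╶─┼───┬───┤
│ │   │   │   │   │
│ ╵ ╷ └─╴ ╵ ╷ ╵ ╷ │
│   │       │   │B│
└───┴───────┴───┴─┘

Finding the path and converting it to directions:
Path through cells: (0,0) → (1,0) → (2,0) → (2,1) → (1,1) → (1,2) → (1,3) → (0,3) → (0,4) → (0,5) → (0,6) → (0,7) → (1,7) → (1,8) → (2,8) → (2,7) → (2,6) → (3,6) → (3,7) → (4,7) → (4,8) → (5,8) → (6,8) → (6,7) → (6,6) → (6,5) → (5,5) → (5,4) → (6,4) → (6,3) → (7,3) → (7,4) → (8,4) → (8,5) → (7,5) → (7,6) → (8,6) → (8,7) → (7,7) → (7,8) → (8,8)
Directions: down, down, right, up, right, right, up, right, right, right, right, down, right, down, left, left, down, right, down, right, down, down, left, left, left, up, left, down, left, down, right, down, right, up, right, down, right, up, right, down

Solution:

┌─────┬───────────┐
│A    │↱ → → → ↓  │
│ ┌───┘ ┌───┐ ╷ ╶─┤
│↓│↱ → ↑│   │ │↳ ↓│
│ ╵ ┌───┘ ┌─┴─┴─╴ │
│↳ ↑│     │  ↓ ← ↲│
├───┘ ┌───┘ ╷ ╶─┐ │
│     │     │↳ ↓│ │
│ ┌───┴─────┴─┐ └─┤
│ │           │↳ ↓│
│ │ ╶─┬─┬───┐ └─╴ │
│ │   │ │↓ ↰│    ↓│
│ └─╴ │ ╵ ╷ └───╴ │
│     │↓ ↲│↑ ← ← ↲│
├─┬───┤ ╶─┼───┬───┤
│ │   │↳ ↓│↱ ↓│↱ ↓│
│ ╵ ╷ └─╴ ╵ ╷ ╵ ╷ │
│   │    ↳ ↑│↳ ↑│B│
└───┴───────┴───┴─┘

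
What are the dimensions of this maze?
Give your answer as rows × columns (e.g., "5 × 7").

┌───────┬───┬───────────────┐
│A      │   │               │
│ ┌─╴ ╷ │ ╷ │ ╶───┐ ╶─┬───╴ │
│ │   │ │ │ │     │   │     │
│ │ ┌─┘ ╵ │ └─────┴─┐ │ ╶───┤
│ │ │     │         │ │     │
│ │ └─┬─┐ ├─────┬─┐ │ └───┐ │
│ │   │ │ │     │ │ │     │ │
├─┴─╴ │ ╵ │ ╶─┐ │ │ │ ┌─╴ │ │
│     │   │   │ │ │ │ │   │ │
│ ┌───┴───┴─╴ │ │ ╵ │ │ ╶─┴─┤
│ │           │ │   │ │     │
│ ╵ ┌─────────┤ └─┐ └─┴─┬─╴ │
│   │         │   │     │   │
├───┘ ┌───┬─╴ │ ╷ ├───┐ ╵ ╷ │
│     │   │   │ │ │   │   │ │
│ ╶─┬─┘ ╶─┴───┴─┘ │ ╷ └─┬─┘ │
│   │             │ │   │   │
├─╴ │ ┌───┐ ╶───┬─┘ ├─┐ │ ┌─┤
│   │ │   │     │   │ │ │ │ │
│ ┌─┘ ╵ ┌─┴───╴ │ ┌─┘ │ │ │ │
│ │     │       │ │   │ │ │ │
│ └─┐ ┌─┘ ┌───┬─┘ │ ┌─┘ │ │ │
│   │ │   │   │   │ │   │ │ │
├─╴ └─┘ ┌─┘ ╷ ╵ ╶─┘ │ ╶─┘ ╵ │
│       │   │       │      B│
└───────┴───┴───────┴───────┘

Counting the maze dimensions:
Rows (vertical): 13
Columns (horizontal): 14
Dimensions: 13 × 14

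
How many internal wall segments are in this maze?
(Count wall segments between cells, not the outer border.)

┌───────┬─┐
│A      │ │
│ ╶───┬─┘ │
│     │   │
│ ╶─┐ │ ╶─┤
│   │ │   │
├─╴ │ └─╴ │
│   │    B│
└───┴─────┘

Counting internal wall segments:
Total internal walls: 12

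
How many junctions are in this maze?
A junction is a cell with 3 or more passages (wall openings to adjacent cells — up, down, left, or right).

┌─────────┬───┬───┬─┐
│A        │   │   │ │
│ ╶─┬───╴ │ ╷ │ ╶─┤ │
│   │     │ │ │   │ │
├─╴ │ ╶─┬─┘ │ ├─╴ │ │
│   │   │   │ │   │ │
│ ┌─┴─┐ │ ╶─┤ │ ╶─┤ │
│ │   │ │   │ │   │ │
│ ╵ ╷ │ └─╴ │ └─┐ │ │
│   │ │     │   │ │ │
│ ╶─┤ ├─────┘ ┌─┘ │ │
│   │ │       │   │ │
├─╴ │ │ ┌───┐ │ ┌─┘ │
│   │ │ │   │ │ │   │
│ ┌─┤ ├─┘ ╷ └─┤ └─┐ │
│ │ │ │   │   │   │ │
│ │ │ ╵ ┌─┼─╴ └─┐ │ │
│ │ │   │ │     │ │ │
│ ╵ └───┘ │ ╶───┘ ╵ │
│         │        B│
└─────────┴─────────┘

Checking each cell for number of passages:

Junctions found (3+ passages):
  (4, 0): 3 passages
  (4, 6): 3 passages
  (5, 6): 3 passages
  (6, 9): 3 passages
  (8, 6): 3 passages
  (9, 1): 3 passages
  (9, 8): 3 passages
Total junctions: 7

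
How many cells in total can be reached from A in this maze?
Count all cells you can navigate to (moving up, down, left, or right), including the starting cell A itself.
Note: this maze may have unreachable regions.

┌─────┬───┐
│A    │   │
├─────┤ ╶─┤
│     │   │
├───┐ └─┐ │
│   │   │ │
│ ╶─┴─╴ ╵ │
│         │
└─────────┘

Using BFS/flood-fill to find all reachable cells from A:
Maze size: 4 × 5 = 20 total cells
17 cell(s) are walled off and cannot be reached from A.
Reachable cells: 3

Reachable region (· marks reachable cells):

┌─────┬───┐
│A · ·│   │
├─────┤ ╶─┤
│     │   │
├───┐ └─┐ │
│   │   │ │
│ ╶─┴─╴ ╵ │
│         │
└─────────┘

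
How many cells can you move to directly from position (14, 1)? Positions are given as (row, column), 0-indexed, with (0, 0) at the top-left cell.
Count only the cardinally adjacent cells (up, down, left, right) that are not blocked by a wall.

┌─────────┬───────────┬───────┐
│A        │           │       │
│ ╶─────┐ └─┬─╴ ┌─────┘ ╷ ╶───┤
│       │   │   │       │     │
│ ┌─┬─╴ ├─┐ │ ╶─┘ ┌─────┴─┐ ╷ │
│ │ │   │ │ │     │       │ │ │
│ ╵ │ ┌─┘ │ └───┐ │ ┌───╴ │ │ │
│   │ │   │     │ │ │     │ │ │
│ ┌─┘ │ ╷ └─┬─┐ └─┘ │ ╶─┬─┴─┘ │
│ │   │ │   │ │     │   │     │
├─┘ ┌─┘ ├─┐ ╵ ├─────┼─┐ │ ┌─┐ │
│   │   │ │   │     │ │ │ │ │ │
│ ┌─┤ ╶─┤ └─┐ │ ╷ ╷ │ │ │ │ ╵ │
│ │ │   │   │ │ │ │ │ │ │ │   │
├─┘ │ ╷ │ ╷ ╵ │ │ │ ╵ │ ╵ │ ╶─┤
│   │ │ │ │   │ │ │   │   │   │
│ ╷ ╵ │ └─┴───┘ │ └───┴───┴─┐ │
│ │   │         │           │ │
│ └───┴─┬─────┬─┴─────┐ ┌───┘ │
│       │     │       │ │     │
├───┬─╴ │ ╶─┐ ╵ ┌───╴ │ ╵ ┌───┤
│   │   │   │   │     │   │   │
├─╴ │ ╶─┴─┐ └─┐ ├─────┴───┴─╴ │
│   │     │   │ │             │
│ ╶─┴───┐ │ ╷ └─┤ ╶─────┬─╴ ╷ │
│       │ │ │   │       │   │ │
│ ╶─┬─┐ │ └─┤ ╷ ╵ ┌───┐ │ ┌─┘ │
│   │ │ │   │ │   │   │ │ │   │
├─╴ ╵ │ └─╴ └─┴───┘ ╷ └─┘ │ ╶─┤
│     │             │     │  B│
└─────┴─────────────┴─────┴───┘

Checking passable neighbors of (14, 1):
Neighbors: (13, 1), (14, 0), (14, 2)
Count: 3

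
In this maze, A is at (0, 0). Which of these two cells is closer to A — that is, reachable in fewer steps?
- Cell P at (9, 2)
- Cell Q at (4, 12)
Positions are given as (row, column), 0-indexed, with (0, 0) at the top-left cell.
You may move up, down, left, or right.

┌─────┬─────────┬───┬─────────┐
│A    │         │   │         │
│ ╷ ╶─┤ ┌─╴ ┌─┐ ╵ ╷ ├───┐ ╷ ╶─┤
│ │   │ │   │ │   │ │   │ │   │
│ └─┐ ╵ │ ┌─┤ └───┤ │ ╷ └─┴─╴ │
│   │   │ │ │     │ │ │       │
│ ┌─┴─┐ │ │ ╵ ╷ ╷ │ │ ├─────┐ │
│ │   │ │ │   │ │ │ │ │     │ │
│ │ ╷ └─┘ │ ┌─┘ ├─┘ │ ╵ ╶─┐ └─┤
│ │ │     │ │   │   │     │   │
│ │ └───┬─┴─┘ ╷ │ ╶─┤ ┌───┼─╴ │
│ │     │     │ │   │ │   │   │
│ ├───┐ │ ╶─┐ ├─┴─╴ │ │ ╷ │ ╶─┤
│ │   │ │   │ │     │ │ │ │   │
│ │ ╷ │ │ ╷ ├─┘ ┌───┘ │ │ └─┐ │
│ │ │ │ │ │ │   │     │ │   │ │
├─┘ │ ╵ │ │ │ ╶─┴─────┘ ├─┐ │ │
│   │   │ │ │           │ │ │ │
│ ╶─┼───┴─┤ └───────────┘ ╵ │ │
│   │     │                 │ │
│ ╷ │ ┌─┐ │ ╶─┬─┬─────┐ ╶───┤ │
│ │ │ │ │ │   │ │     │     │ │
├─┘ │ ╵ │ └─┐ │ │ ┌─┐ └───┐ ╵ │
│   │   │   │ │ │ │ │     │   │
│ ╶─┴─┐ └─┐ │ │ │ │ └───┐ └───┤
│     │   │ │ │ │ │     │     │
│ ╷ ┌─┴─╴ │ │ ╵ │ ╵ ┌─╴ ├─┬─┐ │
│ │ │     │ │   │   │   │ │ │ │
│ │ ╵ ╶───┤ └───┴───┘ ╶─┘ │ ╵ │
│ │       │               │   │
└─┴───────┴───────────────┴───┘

Shortest path A → P at (9, 2): 51 steps
Shortest path A → Q at (4, 12): 64 steps

P is closer (51 steps vs 64 steps).

Path to P:

┌─────┬─────────┬───┬─────────┐
│A ↓  │↱ → ↓    │   │         │
│ ╷ ╶─┤ ┌─╴ ┌─┐ ╵ ╷ ├───┐ ╷ ╶─┤
│ │↳ ↓│↑│↓ ↲│ │   │ │   │ │   │
│ └─┐ ╵ │ ┌─┤ └───┤ │ ╷ └─┴─╴ │
│   │↳ ↑│↓│ │     │ │ │       │
│ ┌─┴─┐ │ │ ╵ ╷ ╷ │ │ ├─────┐ │
│ │↓ ↰│ │↓│   │ │ │ │ │     │ │
│ │ ╷ └─┘ │ ┌─┘ ├─┘ │ ╵ ╶─┐ └─┤
│ │↓│↑ ← ↲│ │   │   │     │   │
│ │ └───┬─┴─┘ ╷ │ ╶─┤ ┌───┼─╴ │
│ │↳ → ↓│     │ │   │ │   │   │
│ ├───┐ │ ╶─┐ ├─┴─╴ │ │ ╷ │ ╶─┤
│ │↓ ↰│↓│   │ │     │ │ │ │   │
│ │ ╷ │ │ ╷ ├─┘ ┌───┘ │ │ └─┐ │
│ │↓│↑│↓│ │ │   │     │ │   │ │
├─┘ │ ╵ │ │ │ ╶─┴─────┘ ├─┐ │ │
│↓ ↲│↑ ↲│ │ │           │ │ │ │
│ ╶─┼───┴─┤ └───────────┘ ╵ │ │
│↳ ↓│P    │                 │ │
│ ╷ │ ┌─┐ │ ╶─┬─┬─────┐ ╶───┤ │
│ │↓│↑│ │ │   │ │     │     │ │
├─┘ │ ╵ │ └─┐ │ │ ┌─┐ └───┐ ╵ │
│↓ ↲│↑ ↰│   │ │ │ │ │     │   │
│ ╶─┴─┐ └─┐ │ │ │ │ └───┐ └───┤
│↳ ↓  │↑ ↰│ │ │ │ │     │     │
│ ╷ ┌─┴─╴ │ │ ╵ │ ╵ ┌─╴ ├─┬─┐ │
│ │↓│↱ → ↑│ │   │   │   │ │ │ │
│ │ ╵ ╶───┤ └───┴───┘ ╶─┘ │ ╵ │
│ │↳ ↑    │               │   │
└─┴───────┴───────────────┴───┘

Path to Q:

┌─────┬─────────┬───┬─────────┐
│A ↓  │↱ → → → ↓│↱ ↓│         │
│ ╷ ╶─┤ ┌─╴ ┌─┐ ╵ ╷ ├───┐ ╷ ╶─┤
│ │↳ ↓│↑│   │ │↳ ↑│↓│   │ │   │
│ └─┐ ╵ │ ┌─┤ └───┤ │ ╷ └─┴─╴ │
│   │↳ ↑│ │ │     │↓│ │       │
│ ┌─┴─┐ │ │ ╵ ╷ ╷ │ │ ├─────┐ │
│ │   │ │ │   │ │ │↓│ │↓ ← ↰│ │
│ │ ╷ └─┘ │ ┌─┘ ├─┘ │ ╵ ╶─┐ └─┤
│ │ │     │ │   │↓ ↲│  ↳ Q│↑ ↰│
│ │ └───┬─┴─┘ ╷ │ ╶─┤ ┌───┼─╴ │
│ │     │     │ │↳ ↓│ │↱ ↓│↱ ↑│
│ ├───┐ │ ╶─┐ ├─┴─╴ │ │ ╷ │ ╶─┤
│ │   │ │   │ │↓ ← ↲│ │↑│↓│↑ ↰│
│ │ ╷ │ │ ╷ ├─┘ ┌───┘ │ │ └─┐ │
│ │ │ │ │ │ │↓ ↲│     │↑│↳ ↓│↑│
├─┘ │ ╵ │ │ │ ╶─┴─────┘ ├─┐ │ │
│   │   │ │ │↳ → → → → ↑│ │↓│↑│
│ ╶─┼───┴─┤ └───────────┘ ╵ │ │
│   │     │            ↓ ← ↲│↑│
│ ╷ │ ┌─┐ │ ╶─┬─┬─────┐ ╶───┤ │
│ │ │ │ │ │   │ │     │↳ → ↓│↑│
├─┘ │ ╵ │ └─┐ │ │ ┌─┐ └───┐ ╵ │
│   │   │   │ │ │ │ │     │↳ ↑│
│ ╶─┴─┐ └─┐ │ │ │ │ └───┐ └───┤
│     │   │ │ │ │ │     │     │
│ ╷ ┌─┴─╴ │ │ ╵ │ ╵ ┌─╴ ├─┬─┐ │
│ │ │     │ │   │   │   │ │ │ │
│ │ ╵ ╶───┤ └───┴───┘ ╶─┘ │ ╵ │
│ │       │               │   │
└─┴───────┴───────────────┴───┘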